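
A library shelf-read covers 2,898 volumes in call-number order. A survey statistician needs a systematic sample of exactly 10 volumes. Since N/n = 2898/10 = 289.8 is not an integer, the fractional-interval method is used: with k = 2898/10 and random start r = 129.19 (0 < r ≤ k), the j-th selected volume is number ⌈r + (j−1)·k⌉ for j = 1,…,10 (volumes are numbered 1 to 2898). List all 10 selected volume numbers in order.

130, 419, 709, 999, 1289, 1579, 1868, 2158, 2448, 2738

j=1: r + 0k = 129.19 → ⌈·⌉ = 130
j=2: r + 1k = 418.99 → ⌈·⌉ = 419
j=3: r + 2k = 708.79 → ⌈·⌉ = 709
j=4: r + 3k = 998.59 → ⌈·⌉ = 999
j=5: r + 4k = 1288.39 → ⌈·⌉ = 1289
j=6: r + 5k = 1578.19 → ⌈·⌉ = 1579
j=7: r + 6k = 1867.99 → ⌈·⌉ = 1868
j=8: r + 7k = 2157.79 → ⌈·⌉ = 2158
j=9: r + 8k = 2447.59 → ⌈·⌉ = 2448
j=10: r + 9k = 2737.39 → ⌈·⌉ = 2738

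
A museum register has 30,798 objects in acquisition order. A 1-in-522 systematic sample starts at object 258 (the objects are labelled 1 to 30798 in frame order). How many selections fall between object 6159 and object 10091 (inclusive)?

7

k = 522
First selection ≥ 6159: 258 + ⌈(6159−258)/522⌉·522 = 258 + 12×522 = 6522
Last selection ≤ 10091: 258 + ⌊(10091−258)/522⌋·522 = 258 + 18×522 = 9654
Count = 18 − 12 + 1 = 7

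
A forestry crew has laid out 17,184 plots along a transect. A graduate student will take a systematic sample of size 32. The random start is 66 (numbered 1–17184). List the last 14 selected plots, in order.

9732, 10269, 10806, 11343, 11880, 12417, 12954, 13491, 14028, 14565, 15102, 15639, 16176, 16713

k = N/n = 17184/32 = 537
19th selection = 66 + 18×537 = 9732
20th: 9732 + 537 = 10269
21st: 10269 + 537 = 10806
22nd: 10806 + 537 = 11343
23rd: 11343 + 537 = 11880
24th: 11880 + 537 = 12417
25th: 12417 + 537 = 12954
26th: 12954 + 537 = 13491
27th: 13491 + 537 = 14028
28th: 14028 + 537 = 14565
29th: 14565 + 537 = 15102
30th: 15102 + 537 = 15639
31st: 15639 + 537 = 16176
32nd: 16176 + 537 = 16713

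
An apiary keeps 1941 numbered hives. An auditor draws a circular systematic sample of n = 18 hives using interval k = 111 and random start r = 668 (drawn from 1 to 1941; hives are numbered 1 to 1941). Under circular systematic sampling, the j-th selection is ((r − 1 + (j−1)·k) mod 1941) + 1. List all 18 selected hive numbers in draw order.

668, 779, 890, 1001, 1112, 1223, 1334, 1445, 1556, 1667, 1778, 1889, 59, 170, 281, 392, 503, 614

Selection 1: 668
Selection 2: 668 + 111 = 779
Selection 3: 779 + 111 = 890
Selection 4: 890 + 111 = 1001
Selection 5: 1001 + 111 = 1112
Selection 6: 1112 + 111 = 1223
Selection 7: 1223 + 111 = 1334
Selection 8: 1334 + 111 = 1445
Selection 9: 1445 + 111 = 1556
Selection 10: 1556 + 111 = 1667
Selection 11: 1667 + 111 = 1778
Selection 12: 1778 + 111 = 1889
Selection 13: 1889 + 111 = 2000 → 2000 − 1941 = 59
Selection 14: 59 + 111 = 170
Selection 15: 170 + 111 = 281
Selection 16: 281 + 111 = 392
Selection 17: 392 + 111 = 503
Selection 18: 503 + 111 = 614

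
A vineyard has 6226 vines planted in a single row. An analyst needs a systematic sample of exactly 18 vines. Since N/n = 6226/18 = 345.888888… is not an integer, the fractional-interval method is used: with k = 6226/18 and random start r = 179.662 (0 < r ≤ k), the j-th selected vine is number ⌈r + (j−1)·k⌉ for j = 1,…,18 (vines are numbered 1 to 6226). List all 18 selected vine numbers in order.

180, 526, 872, 1218, 1564, 1910, 2255, 2601, 2947, 3293, 3639, 3985, 4331, 4677, 5023, 5368, 5714, 6060

j=1: r + 0k = 179.662 → ⌈·⌉ = 180
j=2: r + 1k = 525.550888… → ⌈·⌉ = 526
j=3: r + 2k = 871.439777… → ⌈·⌉ = 872
j=4: r + 3k = 1217.328666… → ⌈·⌉ = 1218
j=5: r + 4k = 1563.217555… → ⌈·⌉ = 1564
j=6: r + 5k = 1909.106444… → ⌈·⌉ = 1910
j=7: r + 6k = 2254.995333… → ⌈·⌉ = 2255
j=8: r + 7k = 2600.884222… → ⌈·⌉ = 2601
j=9: r + 8k = 2946.773111… → ⌈·⌉ = 2947
j=10: r + 9k = 3292.662 → ⌈·⌉ = 3293
j=11: r + 10k = 3638.550888… → ⌈·⌉ = 3639
j=12: r + 11k = 3984.439777… → ⌈·⌉ = 3985
j=13: r + 12k = 4330.328666… → ⌈·⌉ = 4331
j=14: r + 13k = 4676.217555… → ⌈·⌉ = 4677
j=15: r + 14k = 5022.106444… → ⌈·⌉ = 5023
j=16: r + 15k = 5367.995333… → ⌈·⌉ = 5368
j=17: r + 16k = 5713.884222… → ⌈·⌉ = 5714
j=18: r + 17k = 6059.773111… → ⌈·⌉ = 6060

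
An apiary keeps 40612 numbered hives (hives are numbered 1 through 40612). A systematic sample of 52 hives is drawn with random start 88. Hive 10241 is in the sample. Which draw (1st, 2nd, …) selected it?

14

k = 40612/52 = 781
position = (10241 − 88)/781 + 1 = 10153/781 + 1 = 13 + 1 = 14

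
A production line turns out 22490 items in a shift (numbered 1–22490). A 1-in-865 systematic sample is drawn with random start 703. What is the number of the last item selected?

k = 865
26th selection = r + (26−1)·k = 703 + 25×865 = 703 + 21625 = 22328

22328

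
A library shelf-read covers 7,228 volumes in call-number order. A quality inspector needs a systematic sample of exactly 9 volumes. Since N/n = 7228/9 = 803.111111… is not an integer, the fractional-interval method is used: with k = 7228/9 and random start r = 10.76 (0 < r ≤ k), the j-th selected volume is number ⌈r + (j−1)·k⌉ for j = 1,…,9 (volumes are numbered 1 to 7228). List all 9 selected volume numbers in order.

j=1: r + 0k = 10.76 → ⌈·⌉ = 11
j=2: r + 1k = 813.871111… → ⌈·⌉ = 814
j=3: r + 2k = 1616.982222… → ⌈·⌉ = 1617
j=4: r + 3k = 2420.093333… → ⌈·⌉ = 2421
j=5: r + 4k = 3223.204444… → ⌈·⌉ = 3224
j=6: r + 5k = 4026.315555… → ⌈·⌉ = 4027
j=7: r + 6k = 4829.426666… → ⌈·⌉ = 4830
j=8: r + 7k = 5632.537777… → ⌈·⌉ = 5633
j=9: r + 8k = 6435.648888… → ⌈·⌉ = 6436

11, 814, 1617, 2421, 3224, 4027, 4830, 5633, 6436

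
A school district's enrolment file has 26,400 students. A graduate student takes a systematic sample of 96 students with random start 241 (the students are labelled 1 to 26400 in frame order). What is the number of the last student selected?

k = 26400/96 = 275
96th selection = r + (96−1)·k = 241 + 95×275 = 241 + 26125 = 26366

26366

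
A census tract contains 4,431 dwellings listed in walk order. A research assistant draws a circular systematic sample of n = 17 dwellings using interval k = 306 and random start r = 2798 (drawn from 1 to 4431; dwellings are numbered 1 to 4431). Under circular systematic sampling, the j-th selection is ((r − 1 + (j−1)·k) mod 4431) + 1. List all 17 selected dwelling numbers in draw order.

2798, 3104, 3410, 3716, 4022, 4328, 203, 509, 815, 1121, 1427, 1733, 2039, 2345, 2651, 2957, 3263

Selection 1: 2798
Selection 2: 2798 + 306 = 3104
Selection 3: 3104 + 306 = 3410
Selection 4: 3410 + 306 = 3716
Selection 5: 3716 + 306 = 4022
Selection 6: 4022 + 306 = 4328
Selection 7: 4328 + 306 = 4634 → 4634 − 4431 = 203
Selection 8: 203 + 306 = 509
Selection 9: 509 + 306 = 815
Selection 10: 815 + 306 = 1121
Selection 11: 1121 + 306 = 1427
Selection 12: 1427 + 306 = 1733
Selection 13: 1733 + 306 = 2039
Selection 14: 2039 + 306 = 2345
Selection 15: 2345 + 306 = 2651
Selection 16: 2651 + 306 = 2957
Selection 17: 2957 + 306 = 3263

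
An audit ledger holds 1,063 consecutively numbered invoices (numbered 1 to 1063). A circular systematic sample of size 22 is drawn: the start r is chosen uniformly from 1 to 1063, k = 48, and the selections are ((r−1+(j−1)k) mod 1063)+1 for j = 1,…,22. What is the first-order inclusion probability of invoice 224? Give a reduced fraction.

For each position j, as r ranges over 1…1063 the j-th selection hits every invoice exactly once, so invoice 224 is selected for exactly 22 of the 1063 starts.
Inclusion probability = 22/1063.

22/1063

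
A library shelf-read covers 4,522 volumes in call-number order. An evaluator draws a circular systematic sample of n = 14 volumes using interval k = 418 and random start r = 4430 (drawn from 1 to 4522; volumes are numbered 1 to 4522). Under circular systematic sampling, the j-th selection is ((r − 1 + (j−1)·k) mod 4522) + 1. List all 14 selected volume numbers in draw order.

4430, 326, 744, 1162, 1580, 1998, 2416, 2834, 3252, 3670, 4088, 4506, 402, 820

Selection 1: 4430
Selection 2: 4430 + 418 = 4848 → 4848 − 4522 = 326
Selection 3: 326 + 418 = 744
Selection 4: 744 + 418 = 1162
Selection 5: 1162 + 418 = 1580
Selection 6: 1580 + 418 = 1998
Selection 7: 1998 + 418 = 2416
Selection 8: 2416 + 418 = 2834
Selection 9: 2834 + 418 = 3252
Selection 10: 3252 + 418 = 3670
Selection 11: 3670 + 418 = 4088
Selection 12: 4088 + 418 = 4506
Selection 13: 4506 + 418 = 4924 → 4924 − 4522 = 402
Selection 14: 402 + 418 = 820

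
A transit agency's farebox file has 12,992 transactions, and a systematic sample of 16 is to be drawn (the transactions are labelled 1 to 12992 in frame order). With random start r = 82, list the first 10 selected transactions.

82, 894, 1706, 2518, 3330, 4142, 4954, 5766, 6578, 7390

k = N/n = 12992/16 = 812
transaction 1: 82
transaction 2: 82 + 812 = 894
transaction 3: 894 + 812 = 1706
transaction 4: 1706 + 812 = 2518
transaction 5: 2518 + 812 = 3330
transaction 6: 3330 + 812 = 4142
transaction 7: 4142 + 812 = 4954
transaction 8: 4954 + 812 = 5766
transaction 9: 5766 + 812 = 6578
transaction 10: 6578 + 812 = 7390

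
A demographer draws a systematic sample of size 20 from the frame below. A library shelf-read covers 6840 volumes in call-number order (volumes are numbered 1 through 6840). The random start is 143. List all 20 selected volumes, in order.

k = N/n = 6840/20 = 342
volume 1: 143
volume 2: 143 + 342 = 485
volume 3: 485 + 342 = 827
volume 4: 827 + 342 = 1169
volume 5: 1169 + 342 = 1511
volume 6: 1511 + 342 = 1853
volume 7: 1853 + 342 = 2195
volume 8: 2195 + 342 = 2537
volume 9: 2537 + 342 = 2879
volume 10: 2879 + 342 = 3221
volume 11: 3221 + 342 = 3563
volume 12: 3563 + 342 = 3905
volume 13: 3905 + 342 = 4247
volume 14: 4247 + 342 = 4589
volume 15: 4589 + 342 = 4931
volume 16: 4931 + 342 = 5273
volume 17: 5273 + 342 = 5615
volume 18: 5615 + 342 = 5957
volume 19: 5957 + 342 = 6299
volume 20: 6299 + 342 = 6641

143, 485, 827, 1169, 1511, 1853, 2195, 2537, 2879, 3221, 3563, 3905, 4247, 4589, 4931, 5273, 5615, 5957, 6299, 6641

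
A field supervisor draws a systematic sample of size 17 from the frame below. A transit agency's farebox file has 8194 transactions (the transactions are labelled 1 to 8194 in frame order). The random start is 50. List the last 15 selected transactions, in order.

k = N/n = 8194/17 = 482
3rd selection = 50 + 2×482 = 1014
4th: 1014 + 482 = 1496
5th: 1496 + 482 = 1978
6th: 1978 + 482 = 2460
7th: 2460 + 482 = 2942
8th: 2942 + 482 = 3424
9th: 3424 + 482 = 3906
10th: 3906 + 482 = 4388
11th: 4388 + 482 = 4870
12th: 4870 + 482 = 5352
13th: 5352 + 482 = 5834
14th: 5834 + 482 = 6316
15th: 6316 + 482 = 6798
16th: 6798 + 482 = 7280
17th: 7280 + 482 = 7762

1014, 1496, 1978, 2460, 2942, 3424, 3906, 4388, 4870, 5352, 5834, 6316, 6798, 7280, 7762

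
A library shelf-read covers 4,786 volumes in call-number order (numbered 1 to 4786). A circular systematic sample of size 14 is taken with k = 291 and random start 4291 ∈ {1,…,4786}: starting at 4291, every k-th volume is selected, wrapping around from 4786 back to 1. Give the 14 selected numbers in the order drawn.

4291, 4582, 87, 378, 669, 960, 1251, 1542, 1833, 2124, 2415, 2706, 2997, 3288

Selection 1: 4291
Selection 2: 4291 + 291 = 4582
Selection 3: 4582 + 291 = 4873 → 4873 − 4786 = 87
Selection 4: 87 + 291 = 378
Selection 5: 378 + 291 = 669
Selection 6: 669 + 291 = 960
Selection 7: 960 + 291 = 1251
Selection 8: 1251 + 291 = 1542
Selection 9: 1542 + 291 = 1833
Selection 10: 1833 + 291 = 2124
Selection 11: 2124 + 291 = 2415
Selection 12: 2415 + 291 = 2706
Selection 13: 2706 + 291 = 2997
Selection 14: 2997 + 291 = 3288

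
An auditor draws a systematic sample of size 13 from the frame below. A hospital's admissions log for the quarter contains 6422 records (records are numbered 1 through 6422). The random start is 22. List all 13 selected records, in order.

22, 516, 1010, 1504, 1998, 2492, 2986, 3480, 3974, 4468, 4962, 5456, 5950

k = N/n = 6422/13 = 494
record 1: 22
record 2: 22 + 494 = 516
record 3: 516 + 494 = 1010
record 4: 1010 + 494 = 1504
record 5: 1504 + 494 = 1998
record 6: 1998 + 494 = 2492
record 7: 2492 + 494 = 2986
record 8: 2986 + 494 = 3480
record 9: 3480 + 494 = 3974
record 10: 3974 + 494 = 4468
record 11: 4468 + 494 = 4962
record 12: 4962 + 494 = 5456
record 13: 5456 + 494 = 5950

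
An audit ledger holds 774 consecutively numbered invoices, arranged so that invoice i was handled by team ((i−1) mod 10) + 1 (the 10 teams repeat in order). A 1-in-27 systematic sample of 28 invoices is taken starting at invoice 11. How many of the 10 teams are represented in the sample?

Consecutive selections differ by k = 27, so their team numbers differ by 27 mod 10 = 7.
gcd(27, 10) = 1, so the sample visits 10/1 = 10 distinct residues mod 10.
Start 11 is team 1; the teams hit are 1, 2, 3, 4, 5, 6, 7, 8, 9, 10.

10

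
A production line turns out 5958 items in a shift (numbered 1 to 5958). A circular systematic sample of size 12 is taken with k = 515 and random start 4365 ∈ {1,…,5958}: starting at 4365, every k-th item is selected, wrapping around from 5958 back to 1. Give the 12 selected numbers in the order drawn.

Selection 1: 4365
Selection 2: 4365 + 515 = 4880
Selection 3: 4880 + 515 = 5395
Selection 4: 5395 + 515 = 5910
Selection 5: 5910 + 515 = 6425 → 6425 − 5958 = 467
Selection 6: 467 + 515 = 982
Selection 7: 982 + 515 = 1497
Selection 8: 1497 + 515 = 2012
Selection 9: 2012 + 515 = 2527
Selection 10: 2527 + 515 = 3042
Selection 11: 3042 + 515 = 3557
Selection 12: 3557 + 515 = 4072

4365, 4880, 5395, 5910, 467, 982, 1497, 2012, 2527, 3042, 3557, 4072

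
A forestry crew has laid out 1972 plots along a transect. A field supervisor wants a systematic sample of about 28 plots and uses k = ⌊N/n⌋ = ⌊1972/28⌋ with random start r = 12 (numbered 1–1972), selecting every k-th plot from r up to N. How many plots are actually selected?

k = ⌊1972/28⌋ = 70
Achieved size = ⌊(1972 − 12)/70⌋ + 1 = ⌊1960/70⌋ + 1 = 28 + 1 = 29
(last selection: 12 + 28×70 = 1972 ≤ 1972; next would be 2042 > 1972)

29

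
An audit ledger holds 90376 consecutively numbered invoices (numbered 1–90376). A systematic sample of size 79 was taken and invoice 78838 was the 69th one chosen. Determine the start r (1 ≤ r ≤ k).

1046

k = 90376/79 = 1144
r = 78838 − (69−1)×1144 = 78838 − 77792 = 1046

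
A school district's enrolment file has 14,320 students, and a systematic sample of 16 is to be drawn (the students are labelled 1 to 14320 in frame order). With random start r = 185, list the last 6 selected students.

k = N/n = 14320/16 = 895
11th selection = 185 + 10×895 = 9135
12th: 9135 + 895 = 10030
13th: 10030 + 895 = 10925
14th: 10925 + 895 = 11820
15th: 11820 + 895 = 12715
16th: 12715 + 895 = 13610

9135, 10030, 10925, 11820, 12715, 13610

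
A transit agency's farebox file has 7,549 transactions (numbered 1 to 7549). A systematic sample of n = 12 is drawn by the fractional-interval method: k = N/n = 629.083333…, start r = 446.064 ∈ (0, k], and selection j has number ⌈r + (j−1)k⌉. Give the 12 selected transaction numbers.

j=1: r + 0k = 446.064 → ⌈·⌉ = 447
j=2: r + 1k = 1075.147333… → ⌈·⌉ = 1076
j=3: r + 2k = 1704.230666… → ⌈·⌉ = 1705
j=4: r + 3k = 2333.314 → ⌈·⌉ = 2334
j=5: r + 4k = 2962.397333… → ⌈·⌉ = 2963
j=6: r + 5k = 3591.480666… → ⌈·⌉ = 3592
j=7: r + 6k = 4220.564 → ⌈·⌉ = 4221
j=8: r + 7k = 4849.647333… → ⌈·⌉ = 4850
j=9: r + 8k = 5478.730666… → ⌈·⌉ = 5479
j=10: r + 9k = 6107.814 → ⌈·⌉ = 6108
j=11: r + 10k = 6736.897333… → ⌈·⌉ = 6737
j=12: r + 11k = 7365.980666… → ⌈·⌉ = 7366

447, 1076, 1705, 2334, 2963, 3592, 4221, 4850, 5479, 6108, 6737, 7366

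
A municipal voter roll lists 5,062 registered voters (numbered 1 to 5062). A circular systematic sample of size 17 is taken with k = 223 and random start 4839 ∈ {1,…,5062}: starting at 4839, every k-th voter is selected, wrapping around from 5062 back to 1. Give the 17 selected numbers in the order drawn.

Selection 1: 4839
Selection 2: 4839 + 223 = 5062
Selection 3: 5062 + 223 = 5285 → 5285 − 5062 = 223
Selection 4: 223 + 223 = 446
Selection 5: 446 + 223 = 669
Selection 6: 669 + 223 = 892
Selection 7: 892 + 223 = 1115
Selection 8: 1115 + 223 = 1338
Selection 9: 1338 + 223 = 1561
Selection 10: 1561 + 223 = 1784
Selection 11: 1784 + 223 = 2007
Selection 12: 2007 + 223 = 2230
Selection 13: 2230 + 223 = 2453
Selection 14: 2453 + 223 = 2676
Selection 15: 2676 + 223 = 2899
Selection 16: 2899 + 223 = 3122
Selection 17: 3122 + 223 = 3345

4839, 5062, 223, 446, 669, 892, 1115, 1338, 1561, 1784, 2007, 2230, 2453, 2676, 2899, 3122, 3345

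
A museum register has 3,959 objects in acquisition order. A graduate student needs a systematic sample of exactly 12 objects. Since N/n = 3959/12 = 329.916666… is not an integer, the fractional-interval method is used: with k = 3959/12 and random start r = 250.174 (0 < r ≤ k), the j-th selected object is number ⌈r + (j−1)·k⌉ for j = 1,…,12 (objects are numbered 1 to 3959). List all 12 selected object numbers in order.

j=1: r + 0k = 250.174 → ⌈·⌉ = 251
j=2: r + 1k = 580.090666… → ⌈·⌉ = 581
j=3: r + 2k = 910.007333… → ⌈·⌉ = 911
j=4: r + 3k = 1239.924 → ⌈·⌉ = 1240
j=5: r + 4k = 1569.840666… → ⌈·⌉ = 1570
j=6: r + 5k = 1899.757333… → ⌈·⌉ = 1900
j=7: r + 6k = 2229.674 → ⌈·⌉ = 2230
j=8: r + 7k = 2559.590666… → ⌈·⌉ = 2560
j=9: r + 8k = 2889.507333… → ⌈·⌉ = 2890
j=10: r + 9k = 3219.424 → ⌈·⌉ = 3220
j=11: r + 10k = 3549.340666… → ⌈·⌉ = 3550
j=12: r + 11k = 3879.257333… → ⌈·⌉ = 3880

251, 581, 911, 1240, 1570, 1900, 2230, 2560, 2890, 3220, 3550, 3880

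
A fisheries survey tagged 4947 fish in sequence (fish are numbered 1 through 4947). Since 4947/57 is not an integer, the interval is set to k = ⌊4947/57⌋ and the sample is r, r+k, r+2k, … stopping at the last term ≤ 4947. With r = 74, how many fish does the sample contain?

k = ⌊4947/57⌋ = 86
Achieved size = ⌊(4947 − 74)/86⌋ + 1 = ⌊4873/86⌋ + 1 = 56 + 1 = 57
(last selection: 74 + 56×86 = 4890 ≤ 4947; next would be 4976 > 4947)

57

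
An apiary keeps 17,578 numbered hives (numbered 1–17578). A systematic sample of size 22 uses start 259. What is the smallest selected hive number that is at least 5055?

5852

k = 17578/22 = 799
Steps past start: ⌈(5055 − 259)/799⌉ = ⌈4796/799⌉ = 7
Selected hive: 259 + 7×799 = 5852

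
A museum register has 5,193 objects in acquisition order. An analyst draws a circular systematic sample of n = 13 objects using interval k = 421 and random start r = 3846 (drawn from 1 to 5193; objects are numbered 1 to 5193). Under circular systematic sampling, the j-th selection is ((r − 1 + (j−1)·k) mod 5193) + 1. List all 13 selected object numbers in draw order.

Selection 1: 3846
Selection 2: 3846 + 421 = 4267
Selection 3: 4267 + 421 = 4688
Selection 4: 4688 + 421 = 5109
Selection 5: 5109 + 421 = 5530 → 5530 − 5193 = 337
Selection 6: 337 + 421 = 758
Selection 7: 758 + 421 = 1179
Selection 8: 1179 + 421 = 1600
Selection 9: 1600 + 421 = 2021
Selection 10: 2021 + 421 = 2442
Selection 11: 2442 + 421 = 2863
Selection 12: 2863 + 421 = 3284
Selection 13: 3284 + 421 = 3705

3846, 4267, 4688, 5109, 337, 758, 1179, 1600, 2021, 2442, 2863, 3284, 3705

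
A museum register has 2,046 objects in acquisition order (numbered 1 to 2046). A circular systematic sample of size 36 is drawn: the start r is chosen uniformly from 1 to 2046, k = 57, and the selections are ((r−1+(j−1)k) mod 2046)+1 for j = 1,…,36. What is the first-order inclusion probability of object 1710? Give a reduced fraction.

6/341

For each position j, as r ranges over 1…2046 the j-th selection hits every object exactly once, so object 1710 is selected for exactly 36 of the 2046 starts.
Inclusion probability = 36/2046 = 6/341.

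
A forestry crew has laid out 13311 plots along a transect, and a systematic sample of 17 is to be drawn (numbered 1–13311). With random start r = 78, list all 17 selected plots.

78, 861, 1644, 2427, 3210, 3993, 4776, 5559, 6342, 7125, 7908, 8691, 9474, 10257, 11040, 11823, 12606

k = N/n = 13311/17 = 783
plot 1: 78
plot 2: 78 + 783 = 861
plot 3: 861 + 783 = 1644
plot 4: 1644 + 783 = 2427
plot 5: 2427 + 783 = 3210
plot 6: 3210 + 783 = 3993
plot 7: 3993 + 783 = 4776
plot 8: 4776 + 783 = 5559
plot 9: 5559 + 783 = 6342
plot 10: 6342 + 783 = 7125
plot 11: 7125 + 783 = 7908
plot 12: 7908 + 783 = 8691
plot 13: 8691 + 783 = 9474
plot 14: 9474 + 783 = 10257
plot 15: 10257 + 783 = 11040
plot 16: 11040 + 783 = 11823
plot 17: 11823 + 783 = 12606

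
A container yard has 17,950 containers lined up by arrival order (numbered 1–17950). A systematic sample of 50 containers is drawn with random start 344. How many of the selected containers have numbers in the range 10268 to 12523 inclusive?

k = 17950/50 = 359
First selection ≥ 10268: 344 + ⌈(10268−344)/359⌉·359 = 344 + 28×359 = 10396
Last selection ≤ 12523: 344 + ⌊(12523−344)/359⌋·359 = 344 + 33×359 = 12191
Count = 33 − 28 + 1 = 6

6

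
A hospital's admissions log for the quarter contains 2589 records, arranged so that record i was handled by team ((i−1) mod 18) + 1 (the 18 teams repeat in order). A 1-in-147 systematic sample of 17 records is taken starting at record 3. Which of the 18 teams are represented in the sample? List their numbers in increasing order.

3, 6, 9, 12, 15, 18

Consecutive selections differ by k = 147, so their team numbers differ by 147 mod 18 = 3.
gcd(147, 18) = 3, so the sample visits 18/3 = 6 distinct residues mod 18.
Start 3 is team 3; the teams hit are 3, 6, 9, 12, 15, 18.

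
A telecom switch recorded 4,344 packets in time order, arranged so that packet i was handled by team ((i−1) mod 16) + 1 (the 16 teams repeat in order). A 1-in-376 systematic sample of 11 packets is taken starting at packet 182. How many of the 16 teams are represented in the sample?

2

Consecutive selections differ by k = 376, so their team numbers differ by 376 mod 16 = 8.
gcd(376, 16) = 8, so the sample visits 16/8 = 2 distinct residues mod 16.
Start 182 is team 6; the teams hit are 6, 14.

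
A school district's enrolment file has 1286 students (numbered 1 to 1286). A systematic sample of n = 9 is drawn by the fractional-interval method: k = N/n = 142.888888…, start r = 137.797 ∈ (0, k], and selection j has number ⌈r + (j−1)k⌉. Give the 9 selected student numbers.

j=1: r + 0k = 137.797 → ⌈·⌉ = 138
j=2: r + 1k = 280.685888… → ⌈·⌉ = 281
j=3: r + 2k = 423.574777… → ⌈·⌉ = 424
j=4: r + 3k = 566.463666… → ⌈·⌉ = 567
j=5: r + 4k = 709.352555… → ⌈·⌉ = 710
j=6: r + 5k = 852.241444… → ⌈·⌉ = 853
j=7: r + 6k = 995.130333… → ⌈·⌉ = 996
j=8: r + 7k = 1138.019222… → ⌈·⌉ = 1139
j=9: r + 8k = 1280.908111… → ⌈·⌉ = 1281

138, 281, 424, 567, 710, 853, 996, 1139, 1281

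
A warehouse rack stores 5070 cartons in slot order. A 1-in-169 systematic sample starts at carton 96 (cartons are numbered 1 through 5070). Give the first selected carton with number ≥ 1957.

k = 169
Steps past start: ⌈(1957 − 96)/169⌉ = ⌈1861/169⌉ = 12
Selected carton: 96 + 12×169 = 2124

2124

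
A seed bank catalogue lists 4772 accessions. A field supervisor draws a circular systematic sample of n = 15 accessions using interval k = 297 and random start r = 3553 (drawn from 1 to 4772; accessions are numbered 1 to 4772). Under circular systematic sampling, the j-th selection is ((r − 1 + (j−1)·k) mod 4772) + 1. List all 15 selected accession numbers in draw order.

Selection 1: 3553
Selection 2: 3553 + 297 = 3850
Selection 3: 3850 + 297 = 4147
Selection 4: 4147 + 297 = 4444
Selection 5: 4444 + 297 = 4741
Selection 6: 4741 + 297 = 5038 → 5038 − 4772 = 266
Selection 7: 266 + 297 = 563
Selection 8: 563 + 297 = 860
Selection 9: 860 + 297 = 1157
Selection 10: 1157 + 297 = 1454
Selection 11: 1454 + 297 = 1751
Selection 12: 1751 + 297 = 2048
Selection 13: 2048 + 297 = 2345
Selection 14: 2345 + 297 = 2642
Selection 15: 2642 + 297 = 2939

3553, 3850, 4147, 4444, 4741, 266, 563, 860, 1157, 1454, 1751, 2048, 2345, 2642, 2939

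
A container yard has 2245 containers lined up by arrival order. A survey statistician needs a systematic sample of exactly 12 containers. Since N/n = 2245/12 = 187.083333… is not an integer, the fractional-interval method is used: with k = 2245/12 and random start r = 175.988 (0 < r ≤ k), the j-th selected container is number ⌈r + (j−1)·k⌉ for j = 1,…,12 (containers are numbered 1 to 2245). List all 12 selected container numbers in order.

176, 364, 551, 738, 925, 1112, 1299, 1486, 1673, 1860, 2047, 2234

j=1: r + 0k = 175.988 → ⌈·⌉ = 176
j=2: r + 1k = 363.071333… → ⌈·⌉ = 364
j=3: r + 2k = 550.154666… → ⌈·⌉ = 551
j=4: r + 3k = 737.238 → ⌈·⌉ = 738
j=5: r + 4k = 924.321333… → ⌈·⌉ = 925
j=6: r + 5k = 1111.404666… → ⌈·⌉ = 1112
j=7: r + 6k = 1298.488 → ⌈·⌉ = 1299
j=8: r + 7k = 1485.571333… → ⌈·⌉ = 1486
j=9: r + 8k = 1672.654666… → ⌈·⌉ = 1673
j=10: r + 9k = 1859.738 → ⌈·⌉ = 1860
j=11: r + 10k = 2046.821333… → ⌈·⌉ = 2047
j=12: r + 11k = 2233.904666… → ⌈·⌉ = 2234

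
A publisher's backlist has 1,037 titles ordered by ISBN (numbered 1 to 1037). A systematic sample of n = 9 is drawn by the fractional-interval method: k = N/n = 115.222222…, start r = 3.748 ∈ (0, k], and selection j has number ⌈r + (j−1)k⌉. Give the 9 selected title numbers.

4, 119, 235, 350, 465, 580, 696, 811, 926

j=1: r + 0k = 3.748 → ⌈·⌉ = 4
j=2: r + 1k = 118.970222… → ⌈·⌉ = 119
j=3: r + 2k = 234.192444… → ⌈·⌉ = 235
j=4: r + 3k = 349.414666… → ⌈·⌉ = 350
j=5: r + 4k = 464.636888… → ⌈·⌉ = 465
j=6: r + 5k = 579.859111… → ⌈·⌉ = 580
j=7: r + 6k = 695.081333… → ⌈·⌉ = 696
j=8: r + 7k = 810.303555… → ⌈·⌉ = 811
j=9: r + 8k = 925.525777… → ⌈·⌉ = 926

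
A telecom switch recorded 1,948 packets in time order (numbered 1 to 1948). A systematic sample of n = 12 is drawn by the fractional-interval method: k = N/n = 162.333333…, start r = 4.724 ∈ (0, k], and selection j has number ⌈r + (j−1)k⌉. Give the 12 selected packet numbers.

j=1: r + 0k = 4.724 → ⌈·⌉ = 5
j=2: r + 1k = 167.057333… → ⌈·⌉ = 168
j=3: r + 2k = 329.390666… → ⌈·⌉ = 330
j=4: r + 3k = 491.724 → ⌈·⌉ = 492
j=5: r + 4k = 654.057333… → ⌈·⌉ = 655
j=6: r + 5k = 816.390666… → ⌈·⌉ = 817
j=7: r + 6k = 978.724 → ⌈·⌉ = 979
j=8: r + 7k = 1141.057333… → ⌈·⌉ = 1142
j=9: r + 8k = 1303.390666… → ⌈·⌉ = 1304
j=10: r + 9k = 1465.724 → ⌈·⌉ = 1466
j=11: r + 10k = 1628.057333… → ⌈·⌉ = 1629
j=12: r + 11k = 1790.390666… → ⌈·⌉ = 1791

5, 168, 330, 492, 655, 817, 979, 1142, 1304, 1466, 1629, 1791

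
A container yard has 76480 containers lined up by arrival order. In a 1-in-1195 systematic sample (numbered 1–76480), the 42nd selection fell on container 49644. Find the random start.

649

k = 1195
r = 49644 − (42−1)×1195 = 49644 − 48995 = 649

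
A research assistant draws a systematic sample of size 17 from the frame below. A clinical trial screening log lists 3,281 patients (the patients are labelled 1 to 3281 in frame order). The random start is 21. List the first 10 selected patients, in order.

21, 214, 407, 600, 793, 986, 1179, 1372, 1565, 1758

k = N/n = 3281/17 = 193
patient 1: 21
patient 2: 21 + 193 = 214
patient 3: 214 + 193 = 407
patient 4: 407 + 193 = 600
patient 5: 600 + 193 = 793
patient 6: 793 + 193 = 986
patient 7: 986 + 193 = 1179
patient 8: 1179 + 193 = 1372
patient 9: 1372 + 193 = 1565
patient 10: 1565 + 193 = 1758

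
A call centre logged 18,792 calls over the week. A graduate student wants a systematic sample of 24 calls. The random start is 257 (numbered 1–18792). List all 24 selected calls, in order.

k = N/n = 18792/24 = 783
call 1: 257
call 2: 257 + 783 = 1040
call 3: 1040 + 783 = 1823
call 4: 1823 + 783 = 2606
call 5: 2606 + 783 = 3389
call 6: 3389 + 783 = 4172
call 7: 4172 + 783 = 4955
call 8: 4955 + 783 = 5738
call 9: 5738 + 783 = 6521
call 10: 6521 + 783 = 7304
call 11: 7304 + 783 = 8087
call 12: 8087 + 783 = 8870
call 13: 8870 + 783 = 9653
call 14: 9653 + 783 = 10436
call 15: 10436 + 783 = 11219
call 16: 11219 + 783 = 12002
call 17: 12002 + 783 = 12785
call 18: 12785 + 783 = 13568
call 19: 13568 + 783 = 14351
call 20: 14351 + 783 = 15134
call 21: 15134 + 783 = 15917
call 22: 15917 + 783 = 16700
call 23: 16700 + 783 = 17483
call 24: 17483 + 783 = 18266

257, 1040, 1823, 2606, 3389, 4172, 4955, 5738, 6521, 7304, 8087, 8870, 9653, 10436, 11219, 12002, 12785, 13568, 14351, 15134, 15917, 16700, 17483, 18266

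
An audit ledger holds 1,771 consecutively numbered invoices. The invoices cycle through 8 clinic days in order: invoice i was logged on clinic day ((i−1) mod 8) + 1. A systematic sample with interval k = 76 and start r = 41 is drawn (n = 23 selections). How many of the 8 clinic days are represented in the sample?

2

Consecutive selections differ by k = 76, so their clinic day numbers differ by 76 mod 8 = 4.
gcd(76, 8) = 4, so the sample visits 8/4 = 2 distinct residues mod 8.
Start 41 is clinic day 1; the clinic days hit are 1, 5.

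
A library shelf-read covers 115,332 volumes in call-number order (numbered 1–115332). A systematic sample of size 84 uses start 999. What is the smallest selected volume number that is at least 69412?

k = 115332/84 = 1373
Steps past start: ⌈(69412 − 999)/1373⌉ = ⌈68413/1373⌉ = 50
Selected volume: 999 + 50×1373 = 69649

69649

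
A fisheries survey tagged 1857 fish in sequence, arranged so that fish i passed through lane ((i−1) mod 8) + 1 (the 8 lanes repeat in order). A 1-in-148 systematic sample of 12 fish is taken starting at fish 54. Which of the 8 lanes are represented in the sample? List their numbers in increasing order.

Consecutive selections differ by k = 148, so their lane numbers differ by 148 mod 8 = 4.
gcd(148, 8) = 4, so the sample visits 8/4 = 2 distinct residues mod 8.
Start 54 is lane 6; the lanes hit are 2, 6.

2, 6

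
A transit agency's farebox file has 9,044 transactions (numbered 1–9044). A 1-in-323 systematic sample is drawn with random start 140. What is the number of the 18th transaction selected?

k = 323
18th selection = r + (18−1)·k = 140 + 17×323 = 140 + 5491 = 5631

5631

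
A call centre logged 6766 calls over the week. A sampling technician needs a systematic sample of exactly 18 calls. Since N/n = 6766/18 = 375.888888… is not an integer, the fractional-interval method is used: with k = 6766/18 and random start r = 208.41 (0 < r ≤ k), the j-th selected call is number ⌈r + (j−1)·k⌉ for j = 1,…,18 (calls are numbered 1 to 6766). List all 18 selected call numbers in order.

209, 585, 961, 1337, 1712, 2088, 2464, 2840, 3216, 3592, 3968, 4344, 4720, 5095, 5471, 5847, 6223, 6599

j=1: r + 0k = 208.41 → ⌈·⌉ = 209
j=2: r + 1k = 584.298888… → ⌈·⌉ = 585
j=3: r + 2k = 960.187777… → ⌈·⌉ = 961
j=4: r + 3k = 1336.076666… → ⌈·⌉ = 1337
j=5: r + 4k = 1711.965555… → ⌈·⌉ = 1712
j=6: r + 5k = 2087.854444… → ⌈·⌉ = 2088
j=7: r + 6k = 2463.743333… → ⌈·⌉ = 2464
j=8: r + 7k = 2839.632222… → ⌈·⌉ = 2840
j=9: r + 8k = 3215.521111… → ⌈·⌉ = 3216
j=10: r + 9k = 3591.41 → ⌈·⌉ = 3592
j=11: r + 10k = 3967.298888… → ⌈·⌉ = 3968
j=12: r + 11k = 4343.187777… → ⌈·⌉ = 4344
j=13: r + 12k = 4719.076666… → ⌈·⌉ = 4720
j=14: r + 13k = 5094.965555… → ⌈·⌉ = 5095
j=15: r + 14k = 5470.854444… → ⌈·⌉ = 5471
j=16: r + 15k = 5846.743333… → ⌈·⌉ = 5847
j=17: r + 16k = 6222.632222… → ⌈·⌉ = 6223
j=18: r + 17k = 6598.521111… → ⌈·⌉ = 6599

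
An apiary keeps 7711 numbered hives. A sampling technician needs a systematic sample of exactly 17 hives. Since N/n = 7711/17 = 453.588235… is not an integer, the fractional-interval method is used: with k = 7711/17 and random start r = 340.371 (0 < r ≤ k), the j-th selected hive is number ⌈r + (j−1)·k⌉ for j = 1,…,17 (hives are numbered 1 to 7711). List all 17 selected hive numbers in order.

j=1: r + 0k = 340.371 → ⌈·⌉ = 341
j=2: r + 1k = 793.959235… → ⌈·⌉ = 794
j=3: r + 2k = 1247.547470… → ⌈·⌉ = 1248
j=4: r + 3k = 1701.135705… → ⌈·⌉ = 1702
j=5: r + 4k = 2154.723941… → ⌈·⌉ = 2155
j=6: r + 5k = 2608.312176… → ⌈·⌉ = 2609
j=7: r + 6k = 3061.900411… → ⌈·⌉ = 3062
j=8: r + 7k = 3515.488647… → ⌈·⌉ = 3516
j=9: r + 8k = 3969.076882… → ⌈·⌉ = 3970
j=10: r + 9k = 4422.665117… → ⌈·⌉ = 4423
j=11: r + 10k = 4876.253352… → ⌈·⌉ = 4877
j=12: r + 11k = 5329.841588… → ⌈·⌉ = 5330
j=13: r + 12k = 5783.429823… → ⌈·⌉ = 5784
j=14: r + 13k = 6237.018058… → ⌈·⌉ = 6238
j=15: r + 14k = 6690.606294… → ⌈·⌉ = 6691
j=16: r + 15k = 7144.194529… → ⌈·⌉ = 7145
j=17: r + 16k = 7597.782764… → ⌈·⌉ = 7598

341, 794, 1248, 1702, 2155, 2609, 3062, 3516, 3970, 4423, 4877, 5330, 5784, 6238, 6691, 7145, 7598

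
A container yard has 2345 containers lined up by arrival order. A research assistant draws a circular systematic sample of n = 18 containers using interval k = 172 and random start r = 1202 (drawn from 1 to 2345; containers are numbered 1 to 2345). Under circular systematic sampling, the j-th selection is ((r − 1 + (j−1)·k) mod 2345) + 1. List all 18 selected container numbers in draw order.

1202, 1374, 1546, 1718, 1890, 2062, 2234, 61, 233, 405, 577, 749, 921, 1093, 1265, 1437, 1609, 1781

Selection 1: 1202
Selection 2: 1202 + 172 = 1374
Selection 3: 1374 + 172 = 1546
Selection 4: 1546 + 172 = 1718
Selection 5: 1718 + 172 = 1890
Selection 6: 1890 + 172 = 2062
Selection 7: 2062 + 172 = 2234
Selection 8: 2234 + 172 = 2406 → 2406 − 2345 = 61
Selection 9: 61 + 172 = 233
Selection 10: 233 + 172 = 405
Selection 11: 405 + 172 = 577
Selection 12: 577 + 172 = 749
Selection 13: 749 + 172 = 921
Selection 14: 921 + 172 = 1093
Selection 15: 1093 + 172 = 1265
Selection 16: 1265 + 172 = 1437
Selection 17: 1437 + 172 = 1609
Selection 18: 1609 + 172 = 1781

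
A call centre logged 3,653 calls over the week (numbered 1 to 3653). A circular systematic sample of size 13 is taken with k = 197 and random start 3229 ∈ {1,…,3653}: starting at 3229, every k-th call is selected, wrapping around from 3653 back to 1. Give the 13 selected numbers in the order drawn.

3229, 3426, 3623, 167, 364, 561, 758, 955, 1152, 1349, 1546, 1743, 1940

Selection 1: 3229
Selection 2: 3229 + 197 = 3426
Selection 3: 3426 + 197 = 3623
Selection 4: 3623 + 197 = 3820 → 3820 − 3653 = 167
Selection 5: 167 + 197 = 364
Selection 6: 364 + 197 = 561
Selection 7: 561 + 197 = 758
Selection 8: 758 + 197 = 955
Selection 9: 955 + 197 = 1152
Selection 10: 1152 + 197 = 1349
Selection 11: 1349 + 197 = 1546
Selection 12: 1546 + 197 = 1743
Selection 13: 1743 + 197 = 1940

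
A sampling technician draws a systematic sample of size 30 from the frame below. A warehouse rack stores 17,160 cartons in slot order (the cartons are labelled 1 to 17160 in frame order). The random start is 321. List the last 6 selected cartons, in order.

14049, 14621, 15193, 15765, 16337, 16909

k = N/n = 17160/30 = 572
25th selection = 321 + 24×572 = 14049
26th: 14049 + 572 = 14621
27th: 14621 + 572 = 15193
28th: 15193 + 572 = 15765
29th: 15765 + 572 = 16337
30th: 16337 + 572 = 16909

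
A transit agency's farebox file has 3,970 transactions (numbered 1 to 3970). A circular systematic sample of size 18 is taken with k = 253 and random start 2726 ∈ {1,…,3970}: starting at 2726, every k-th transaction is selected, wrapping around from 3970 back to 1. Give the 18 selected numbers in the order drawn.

2726, 2979, 3232, 3485, 3738, 21, 274, 527, 780, 1033, 1286, 1539, 1792, 2045, 2298, 2551, 2804, 3057

Selection 1: 2726
Selection 2: 2726 + 253 = 2979
Selection 3: 2979 + 253 = 3232
Selection 4: 3232 + 253 = 3485
Selection 5: 3485 + 253 = 3738
Selection 6: 3738 + 253 = 3991 → 3991 − 3970 = 21
Selection 7: 21 + 253 = 274
Selection 8: 274 + 253 = 527
Selection 9: 527 + 253 = 780
Selection 10: 780 + 253 = 1033
Selection 11: 1033 + 253 = 1286
Selection 12: 1286 + 253 = 1539
Selection 13: 1539 + 253 = 1792
Selection 14: 1792 + 253 = 2045
Selection 15: 2045 + 253 = 2298
Selection 16: 2298 + 253 = 2551
Selection 17: 2551 + 253 = 2804
Selection 18: 2804 + 253 = 3057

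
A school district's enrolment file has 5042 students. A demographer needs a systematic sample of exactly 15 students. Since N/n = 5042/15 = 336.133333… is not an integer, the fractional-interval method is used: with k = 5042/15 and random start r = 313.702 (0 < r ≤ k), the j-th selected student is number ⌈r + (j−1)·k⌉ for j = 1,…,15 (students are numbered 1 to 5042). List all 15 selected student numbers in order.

j=1: r + 0k = 313.702 → ⌈·⌉ = 314
j=2: r + 1k = 649.835333… → ⌈·⌉ = 650
j=3: r + 2k = 985.968666… → ⌈·⌉ = 986
j=4: r + 3k = 1322.102 → ⌈·⌉ = 1323
j=5: r + 4k = 1658.235333… → ⌈·⌉ = 1659
j=6: r + 5k = 1994.368666… → ⌈·⌉ = 1995
j=7: r + 6k = 2330.502 → ⌈·⌉ = 2331
j=8: r + 7k = 2666.635333… → ⌈·⌉ = 2667
j=9: r + 8k = 3002.768666… → ⌈·⌉ = 3003
j=10: r + 9k = 3338.902 → ⌈·⌉ = 3339
j=11: r + 10k = 3675.035333… → ⌈·⌉ = 3676
j=12: r + 11k = 4011.168666… → ⌈·⌉ = 4012
j=13: r + 12k = 4347.302 → ⌈·⌉ = 4348
j=14: r + 13k = 4683.435333… → ⌈·⌉ = 4684
j=15: r + 14k = 5019.568666… → ⌈·⌉ = 5020

314, 650, 986, 1323, 1659, 1995, 2331, 2667, 3003, 3339, 3676, 4012, 4348, 4684, 5020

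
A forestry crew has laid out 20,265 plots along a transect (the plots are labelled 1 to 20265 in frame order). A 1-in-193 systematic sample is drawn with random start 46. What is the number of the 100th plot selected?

k = 193
100th selection = r + (100−1)·k = 46 + 99×193 = 46 + 19107 = 19153

19153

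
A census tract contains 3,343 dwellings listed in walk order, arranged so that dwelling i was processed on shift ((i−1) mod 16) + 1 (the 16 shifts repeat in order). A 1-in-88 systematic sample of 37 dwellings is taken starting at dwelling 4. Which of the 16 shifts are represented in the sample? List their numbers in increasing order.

4, 12

Consecutive selections differ by k = 88, so their shift numbers differ by 88 mod 16 = 8.
gcd(88, 16) = 8, so the sample visits 16/8 = 2 distinct residues mod 16.
Start 4 is shift 4; the shifts hit are 4, 12.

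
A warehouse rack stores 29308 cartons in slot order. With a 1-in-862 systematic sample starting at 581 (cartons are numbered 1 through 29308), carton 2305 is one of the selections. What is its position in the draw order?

3

k = 862
position = (2305 − 581)/862 + 1 = 1724/862 + 1 = 2 + 1 = 3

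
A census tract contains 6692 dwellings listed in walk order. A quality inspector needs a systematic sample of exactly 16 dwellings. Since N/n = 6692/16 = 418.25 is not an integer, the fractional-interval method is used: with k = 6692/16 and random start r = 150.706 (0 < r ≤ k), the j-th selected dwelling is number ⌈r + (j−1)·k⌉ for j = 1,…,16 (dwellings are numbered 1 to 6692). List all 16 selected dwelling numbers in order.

j=1: r + 0k = 150.706 → ⌈·⌉ = 151
j=2: r + 1k = 568.956 → ⌈·⌉ = 569
j=3: r + 2k = 987.206 → ⌈·⌉ = 988
j=4: r + 3k = 1405.456 → ⌈·⌉ = 1406
j=5: r + 4k = 1823.706 → ⌈·⌉ = 1824
j=6: r + 5k = 2241.956 → ⌈·⌉ = 2242
j=7: r + 6k = 2660.206 → ⌈·⌉ = 2661
j=8: r + 7k = 3078.456 → ⌈·⌉ = 3079
j=9: r + 8k = 3496.706 → ⌈·⌉ = 3497
j=10: r + 9k = 3914.956 → ⌈·⌉ = 3915
j=11: r + 10k = 4333.206 → ⌈·⌉ = 4334
j=12: r + 11k = 4751.456 → ⌈·⌉ = 4752
j=13: r + 12k = 5169.706 → ⌈·⌉ = 5170
j=14: r + 13k = 5587.956 → ⌈·⌉ = 5588
j=15: r + 14k = 6006.206 → ⌈·⌉ = 6007
j=16: r + 15k = 6424.456 → ⌈·⌉ = 6425

151, 569, 988, 1406, 1824, 2242, 2661, 3079, 3497, 3915, 4334, 4752, 5170, 5588, 6007, 6425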